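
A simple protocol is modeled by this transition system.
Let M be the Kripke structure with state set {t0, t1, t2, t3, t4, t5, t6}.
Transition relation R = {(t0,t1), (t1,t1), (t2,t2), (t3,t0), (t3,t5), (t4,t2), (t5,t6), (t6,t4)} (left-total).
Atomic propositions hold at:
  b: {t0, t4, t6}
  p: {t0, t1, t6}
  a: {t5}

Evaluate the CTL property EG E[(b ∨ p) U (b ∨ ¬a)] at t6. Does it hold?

Sat(b ∨ p) = {t0, t1, t4, t6}
Sat(¬a) = {t0, t1, t2, t3, t4, t6}
Sat(b ∨ ¬a) = {t0, t1, t2, t3, t4, t6}
E[(b ∨ p) U (b ∨ ¬a)]: least fixpoint, start Z0 = Sat((b ∨ ¬a)) = {t0, t1, t2, t3, t4, t6}, add states in Sat(b ∨ p) with some successor in Z. Already a fixed point.
Sat(E[(b ∨ p) U (b ∨ ¬a)]) = {t0, t1, t2, t3, t4, t6}
EG E[(b ∨ p) U (b ∨ ¬a)]: greatest fixpoint, start Z0 = {t0, t1, t2, t3, t4, t6}, keep only states in Sat with some successor in Z. Already a fixed point.
Sat(EG E[(b ∨ p) U (b ∨ ¬a)]) = {t0, t1, t2, t3, t4, t6}
t6 ∈ Sat(EG E[(b ∨ p) U (b ∨ ¬a)]) = {t0, t1, t2, t3, t4, t6}, so the formula holds at t6.

Yes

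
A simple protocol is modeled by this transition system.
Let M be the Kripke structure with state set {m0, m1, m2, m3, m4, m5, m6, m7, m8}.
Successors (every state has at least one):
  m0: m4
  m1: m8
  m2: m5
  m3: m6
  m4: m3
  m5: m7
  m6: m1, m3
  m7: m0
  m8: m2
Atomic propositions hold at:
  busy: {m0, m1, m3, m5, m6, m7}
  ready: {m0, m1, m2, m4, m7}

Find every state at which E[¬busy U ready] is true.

Sat(¬busy) = {m2, m4, m8}
E[¬busy U ready]: least fixpoint, start Z0 = Sat(ready) = {m0, m1, m2, m4, m7}, add states in Sat(¬busy) with some successor in Z. Z1 = {m0, m1, m2, m4, m7, m8}; fixed.
Sat(E[¬busy U ready]) = {m0, m1, m2, m4, m7, m8}

{m0, m1, m2, m4, m7, m8}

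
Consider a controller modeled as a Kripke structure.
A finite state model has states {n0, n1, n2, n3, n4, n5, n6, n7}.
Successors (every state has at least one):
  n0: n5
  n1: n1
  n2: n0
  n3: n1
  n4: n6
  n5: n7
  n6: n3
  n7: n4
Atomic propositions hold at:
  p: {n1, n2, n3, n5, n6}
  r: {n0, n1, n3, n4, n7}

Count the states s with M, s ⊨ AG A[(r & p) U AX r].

3

Sat(r & p) = {n1, n3}
Sat(AX r) = {s : every successor in {n0, n1, n3, n4, n7}} = {n1, n2, n3, n5, n6, n7}
A[(r & p) U AX r]: least fixpoint, start Z0 = Sat(AX r) = {n1, n2, n3, n5, n6, n7}, add states in Sat(r & p) with every successor in Z. Already a fixed point.
Sat(A[(r & p) U AX r]) = {n1, n2, n3, n5, n6, n7}
AG A[(r & p) U AX r]: greatest fixpoint, start Z0 = {n1, n2, n3, n5, n6, n7}, keep only states in Sat with every successor in Z. Z1 = {n1, n3, n5, n6}; Z2 = {n1, n3, n6}; fixed.
Sat(AG A[(r & p) U AX r]) = {n1, n3, n6}
|Sat(AG A[(r & p) U AX r])| = |{n1, n3, n6}| = 3.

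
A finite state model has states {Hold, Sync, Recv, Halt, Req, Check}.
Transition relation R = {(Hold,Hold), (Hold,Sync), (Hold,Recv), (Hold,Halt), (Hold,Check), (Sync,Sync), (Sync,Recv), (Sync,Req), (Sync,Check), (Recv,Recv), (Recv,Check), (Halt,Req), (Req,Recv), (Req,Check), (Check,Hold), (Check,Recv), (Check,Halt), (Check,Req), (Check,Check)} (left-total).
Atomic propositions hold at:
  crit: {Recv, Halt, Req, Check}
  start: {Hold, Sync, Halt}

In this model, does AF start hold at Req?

AF start: least fixpoint, start Z0 = {Hold, Sync, Halt}, add states with every successor in Z. Already a fixed point.
Sat(AF start) = {Hold, Sync, Halt}
Req ∉ Sat(AF start) = {Hold, Sync, Halt}, so the formula does not hold at Req.

No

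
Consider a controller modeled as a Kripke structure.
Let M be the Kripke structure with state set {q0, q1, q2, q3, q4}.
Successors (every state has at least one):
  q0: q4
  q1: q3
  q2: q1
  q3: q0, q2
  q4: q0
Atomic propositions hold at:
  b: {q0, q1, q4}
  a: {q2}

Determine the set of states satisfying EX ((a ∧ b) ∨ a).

Sat(a ∧ b) = ∅
Sat((a ∧ b) ∨ a) = {q2}
Sat(EX ((a ∧ b) ∨ a)) = {s : some successor in {q2}} = {q3}

{q3}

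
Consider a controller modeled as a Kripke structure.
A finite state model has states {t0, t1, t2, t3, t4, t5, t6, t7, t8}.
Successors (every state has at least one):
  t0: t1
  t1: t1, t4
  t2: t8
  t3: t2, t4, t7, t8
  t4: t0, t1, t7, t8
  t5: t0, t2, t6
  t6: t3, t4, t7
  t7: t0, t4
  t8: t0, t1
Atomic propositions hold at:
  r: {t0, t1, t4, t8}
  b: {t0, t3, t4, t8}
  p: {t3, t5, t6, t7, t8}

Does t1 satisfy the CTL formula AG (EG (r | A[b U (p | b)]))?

Sat(p | b) = {t0, t3, t4, t5, t6, t7, t8}
A[b U (p | b)]: least fixpoint, start Z0 = Sat((p | b)) = {t0, t3, t4, t5, t6, t7, t8}, add states in Sat(b) with every successor in Z. Already a fixed point.
Sat(A[b U (p | b)]) = {t0, t3, t4, t5, t6, t7, t8}
Sat(r | A[b U (p | b)]) = {t0, t1, t3, t4, t5, t6, t7, t8}
EG (r | A[b U (p | b)]): greatest fixpoint, start Z0 = {t0, t1, t3, t4, t5, t6, t7, t8}, keep only states in Sat with some successor in Z. Already a fixed point.
Sat(EG (r | A[b U (p | b)])) = {t0, t1, t3, t4, t5, t6, t7, t8}
AG (EG (r | A[b U (p | b)])): greatest fixpoint, start Z0 = {t0, t1, t3, t4, t5, t6, t7, t8}, keep only states in Sat with every successor in Z. Z1 = {t0, t1, t4, t6, t7, t8}; Z2 = {t0, t1, t4, t7, t8}; fixed.
Sat(AG (EG (r | A[b U (p | b)]))) = {t0, t1, t4, t7, t8}
t1 ∈ Sat(AG (EG (r | A[b U (p | b)]))) = {t0, t1, t4, t7, t8}, so the formula holds at t1.

Yes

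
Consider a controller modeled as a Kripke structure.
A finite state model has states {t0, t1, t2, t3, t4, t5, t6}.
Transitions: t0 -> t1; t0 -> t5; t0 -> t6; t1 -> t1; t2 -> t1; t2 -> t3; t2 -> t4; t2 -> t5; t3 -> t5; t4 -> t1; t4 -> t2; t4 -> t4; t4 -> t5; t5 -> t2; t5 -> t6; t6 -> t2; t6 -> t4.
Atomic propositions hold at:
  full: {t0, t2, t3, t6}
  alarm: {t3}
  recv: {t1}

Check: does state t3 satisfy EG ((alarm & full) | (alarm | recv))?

Sat(alarm & full) = {t3}
Sat(alarm | recv) = {t1, t3}
Sat((alarm & full) | (alarm | recv)) = {t1, t3}
EG ((alarm & full) | (alarm | recv)): greatest fixpoint, start Z0 = {t1, t3}, keep only states in Sat with some successor in Z. Z1 = {t1}; fixed.
Sat(EG ((alarm & full) | (alarm | recv))) = {t1}
t3 ∉ Sat(EG ((alarm & full) | (alarm | recv))) = {t1}, so the formula does not hold at t3.

No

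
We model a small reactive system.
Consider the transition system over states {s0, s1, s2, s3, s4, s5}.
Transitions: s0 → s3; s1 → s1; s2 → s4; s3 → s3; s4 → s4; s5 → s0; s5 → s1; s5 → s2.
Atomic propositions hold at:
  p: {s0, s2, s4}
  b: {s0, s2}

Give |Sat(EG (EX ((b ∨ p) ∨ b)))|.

3

Sat(b ∨ p) = {s0, s2, s4}
Sat((b ∨ p) ∨ b) = {s0, s2, s4}
Sat(EX ((b ∨ p) ∨ b)) = {s : some successor in {s0, s2, s4}} = {s2, s4, s5}
EG (EX ((b ∨ p) ∨ b)): greatest fixpoint, start Z0 = {s2, s4, s5}, keep only states in Sat with some successor in Z. Already a fixed point.
Sat(EG (EX ((b ∨ p) ∨ b))) = {s2, s4, s5}
|Sat(EG (EX ((b ∨ p) ∨ b)))| = |{s2, s4, s5}| = 3.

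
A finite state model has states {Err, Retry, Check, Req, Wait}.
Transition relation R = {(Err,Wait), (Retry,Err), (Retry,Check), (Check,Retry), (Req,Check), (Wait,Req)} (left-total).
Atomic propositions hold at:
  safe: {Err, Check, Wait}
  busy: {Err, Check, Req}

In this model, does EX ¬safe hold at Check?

Yes

Sat(¬safe) = {Retry, Req}
Sat(EX ¬safe) = {s : some successor in {Retry, Req}} = {Check, Wait}
Check ∈ Sat(EX ¬safe) = {Check, Wait}, so the formula holds at Check.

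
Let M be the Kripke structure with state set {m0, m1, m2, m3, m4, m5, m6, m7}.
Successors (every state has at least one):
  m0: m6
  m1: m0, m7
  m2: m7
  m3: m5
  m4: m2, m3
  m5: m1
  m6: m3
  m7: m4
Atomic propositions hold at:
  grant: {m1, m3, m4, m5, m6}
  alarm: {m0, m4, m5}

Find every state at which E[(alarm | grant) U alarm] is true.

Sat(alarm | grant) = {m0, m1, m3, m4, m5, m6}
E[(alarm | grant) U alarm]: least fixpoint, start Z0 = Sat(alarm) = {m0, m4, m5}, add states in Sat(alarm | grant) with some successor in Z. Z1 = {m0, m1, m3, m4, m5}; Z2 = {m0, m1, m3, m4, m5, m6}; fixed.
Sat(E[(alarm | grant) U alarm]) = {m0, m1, m3, m4, m5, m6}

{m0, m1, m3, m4, m5, m6}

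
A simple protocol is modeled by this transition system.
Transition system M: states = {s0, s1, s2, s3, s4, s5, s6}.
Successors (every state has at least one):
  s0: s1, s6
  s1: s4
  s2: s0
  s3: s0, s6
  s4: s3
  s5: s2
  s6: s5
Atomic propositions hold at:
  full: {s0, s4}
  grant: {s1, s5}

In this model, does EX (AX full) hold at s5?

Yes

Sat(AX full) = {s : every successor in {s0, s4}} = {s1, s2}
Sat(EX (AX full)) = {s : some successor in {s1, s2}} = {s0, s5}
s5 ∈ Sat(EX (AX full)) = {s0, s5}, so the formula holds at s5.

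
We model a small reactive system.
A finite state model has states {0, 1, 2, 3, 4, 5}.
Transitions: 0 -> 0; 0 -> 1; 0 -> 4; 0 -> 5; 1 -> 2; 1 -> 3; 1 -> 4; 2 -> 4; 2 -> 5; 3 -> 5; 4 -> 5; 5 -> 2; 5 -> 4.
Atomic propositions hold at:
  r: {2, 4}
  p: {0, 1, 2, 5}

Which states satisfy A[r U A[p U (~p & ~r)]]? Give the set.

{3}

Sat(~p) = {3, 4}
Sat(~r) = {0, 1, 3, 5}
Sat(~p & ~r) = {3}
A[p U (~p & ~r)]: least fixpoint, start Z0 = Sat((~p & ~r)) = {3}, add states in Sat(p) with every successor in Z. Already a fixed point.
Sat(A[p U (~p & ~r)]) = {3}
A[r U A[p U (~p & ~r)]]: least fixpoint, start Z0 = Sat(A[p U (~p & ~r)]) = {3}, add states in Sat(r) with every successor in Z. Already a fixed point.
Sat(A[r U A[p U (~p & ~r)]]) = {3}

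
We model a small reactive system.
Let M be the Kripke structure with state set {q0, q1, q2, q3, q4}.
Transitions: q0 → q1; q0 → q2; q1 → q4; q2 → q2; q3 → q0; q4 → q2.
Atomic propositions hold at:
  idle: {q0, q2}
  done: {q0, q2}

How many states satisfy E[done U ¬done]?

4

Sat(¬done) = {q1, q3, q4}
E[done U ¬done]: least fixpoint, start Z0 = Sat(¬done) = {q1, q3, q4}, add states in Sat(done) with some successor in Z. Z1 = {q0, q1, q3, q4}; fixed.
Sat(E[done U ¬done]) = {q0, q1, q3, q4}
|Sat(E[done U ¬done])| = |{q0, q1, q3, q4}| = 4.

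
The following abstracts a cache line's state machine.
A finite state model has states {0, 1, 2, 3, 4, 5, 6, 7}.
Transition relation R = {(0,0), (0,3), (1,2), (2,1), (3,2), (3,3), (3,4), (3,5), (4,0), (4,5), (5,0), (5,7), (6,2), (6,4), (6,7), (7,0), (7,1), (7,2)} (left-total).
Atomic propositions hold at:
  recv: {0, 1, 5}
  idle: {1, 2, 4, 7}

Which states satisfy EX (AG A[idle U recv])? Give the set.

{1, 2, 3, 6, 7}

A[idle U recv]: least fixpoint, start Z0 = Sat(recv) = {0, 1, 5}, add states in Sat(idle) with every successor in Z. Z1 = {0, 1, 2, 4, 5}; Z2 = {0, 1, 2, 4, 5, 7}; fixed.
Sat(A[idle U recv]) = {0, 1, 2, 4, 5, 7}
AG A[idle U recv]: greatest fixpoint, start Z0 = {0, 1, 2, 4, 5, 7}, keep only states in Sat with every successor in Z. Z1 = {1, 2, 4, 5, 7}; Z2 = {1, 2}; fixed.
Sat(AG A[idle U recv]) = {1, 2}
Sat(EX (AG A[idle U recv])) = {s : some successor in {1, 2}} = {1, 2, 3, 6, 7}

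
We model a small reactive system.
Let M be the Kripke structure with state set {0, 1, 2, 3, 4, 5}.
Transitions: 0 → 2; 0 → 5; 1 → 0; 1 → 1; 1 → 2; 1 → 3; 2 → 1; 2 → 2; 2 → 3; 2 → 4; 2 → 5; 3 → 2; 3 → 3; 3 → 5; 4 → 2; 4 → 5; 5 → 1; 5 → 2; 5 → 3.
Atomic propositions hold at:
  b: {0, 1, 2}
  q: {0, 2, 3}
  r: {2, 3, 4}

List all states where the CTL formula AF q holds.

{0, 2, 3}

AF q: least fixpoint, start Z0 = {0, 2, 3}, add states with every successor in Z. Already a fixed point.
Sat(AF q) = {0, 2, 3}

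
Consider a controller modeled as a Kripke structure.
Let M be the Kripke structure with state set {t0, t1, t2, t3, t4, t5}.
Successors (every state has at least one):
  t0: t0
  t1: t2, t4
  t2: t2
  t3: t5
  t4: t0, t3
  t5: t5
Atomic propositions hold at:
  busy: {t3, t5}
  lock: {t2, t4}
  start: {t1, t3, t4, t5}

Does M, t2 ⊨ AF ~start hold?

Yes

Sat(~start) = {t0, t2}
AF ~start: least fixpoint, start Z0 = {t0, t2}, add states with every successor in Z. Already a fixed point.
Sat(AF ~start) = {t0, t2}
t2 ∈ Sat(AF ~start) = {t0, t2}, so the formula holds at t2.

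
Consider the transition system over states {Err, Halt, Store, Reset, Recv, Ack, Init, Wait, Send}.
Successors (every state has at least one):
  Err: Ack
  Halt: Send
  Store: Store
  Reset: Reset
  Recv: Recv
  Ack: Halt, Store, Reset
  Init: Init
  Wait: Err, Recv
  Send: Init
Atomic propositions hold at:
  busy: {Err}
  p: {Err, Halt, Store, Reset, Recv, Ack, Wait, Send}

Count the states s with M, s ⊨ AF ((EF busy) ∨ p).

EF busy: least fixpoint, start Z0 = {Err}, add states with some successor in Z. Z1 = {Err, Wait}; fixed.
Sat(EF busy) = {Err, Wait}
Sat((EF busy) ∨ p) = {Err, Halt, Store, Reset, Recv, Ack, Wait, Send}
AF ((EF busy) ∨ p): least fixpoint, start Z0 = {Err, Halt, Store, Reset, Recv, Ack, Wait, Send}, add states with every successor in Z. Already a fixed point.
Sat(AF ((EF busy) ∨ p)) = {Err, Halt, Store, Reset, Recv, Ack, Wait, Send}
|Sat(AF ((EF busy) ∨ p))| = |{Err, Halt, Store, Reset, Recv, Ack, Wait, Send}| = 8.

8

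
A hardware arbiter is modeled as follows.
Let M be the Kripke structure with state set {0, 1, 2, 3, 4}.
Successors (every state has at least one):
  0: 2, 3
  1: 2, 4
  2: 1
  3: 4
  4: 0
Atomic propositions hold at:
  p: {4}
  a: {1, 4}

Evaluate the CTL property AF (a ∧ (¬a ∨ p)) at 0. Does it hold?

No

Sat(¬a) = {0, 2, 3}
Sat(¬a ∨ p) = {0, 2, 3, 4}
Sat(a ∧ (¬a ∨ p)) = {4}
AF (a ∧ (¬a ∨ p)): least fixpoint, start Z0 = {4}, add states with every successor in Z. Z1 = {3, 4}; fixed.
Sat(AF (a ∧ (¬a ∨ p))) = {3, 4}
0 ∉ Sat(AF (a ∧ (¬a ∨ p))) = {3, 4}, so the formula does not hold at 0.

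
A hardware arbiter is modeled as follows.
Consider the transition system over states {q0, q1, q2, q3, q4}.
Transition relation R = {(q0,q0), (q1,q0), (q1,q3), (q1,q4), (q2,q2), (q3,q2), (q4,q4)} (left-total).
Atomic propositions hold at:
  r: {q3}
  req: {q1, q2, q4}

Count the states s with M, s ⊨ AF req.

4

AF req: least fixpoint, start Z0 = {q1, q2, q4}, add states with every successor in Z. Z1 = {q1, q2, q3, q4}; fixed.
Sat(AF req) = {q1, q2, q3, q4}
|Sat(AF req)| = |{q1, q2, q3, q4}| = 4.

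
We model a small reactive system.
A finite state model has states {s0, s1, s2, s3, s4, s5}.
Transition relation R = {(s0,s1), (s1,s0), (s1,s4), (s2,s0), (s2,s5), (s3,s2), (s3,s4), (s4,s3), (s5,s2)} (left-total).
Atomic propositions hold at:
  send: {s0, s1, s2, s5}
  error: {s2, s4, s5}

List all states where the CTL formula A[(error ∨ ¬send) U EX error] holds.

Sat(¬send) = {s3, s4}
Sat(error ∨ ¬send) = {s2, s3, s4, s5}
Sat(EX error) = {s : some successor in {s2, s4, s5}} = {s1, s2, s3, s5}
A[(error ∨ ¬send) U EX error]: least fixpoint, start Z0 = Sat(EX error) = {s1, s2, s3, s5}, add states in Sat(error ∨ ¬send) with every successor in Z. Z1 = {s1, s2, s3, s4, s5}; fixed.
Sat(A[(error ∨ ¬send) U EX error]) = {s1, s2, s3, s4, s5}

{s1, s2, s3, s4, s5}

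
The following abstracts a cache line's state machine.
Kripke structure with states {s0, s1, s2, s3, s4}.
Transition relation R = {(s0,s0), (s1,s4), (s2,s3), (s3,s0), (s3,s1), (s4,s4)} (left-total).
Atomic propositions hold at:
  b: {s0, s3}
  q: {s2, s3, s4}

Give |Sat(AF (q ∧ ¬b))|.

3

Sat(¬b) = {s1, s2, s4}
Sat(q ∧ ¬b) = {s2, s4}
AF (q ∧ ¬b): least fixpoint, start Z0 = {s2, s4}, add states with every successor in Z. Z1 = {s1, s2, s4}; fixed.
Sat(AF (q ∧ ¬b)) = {s1, s2, s4}
|Sat(AF (q ∧ ¬b))| = |{s1, s2, s4}| = 3.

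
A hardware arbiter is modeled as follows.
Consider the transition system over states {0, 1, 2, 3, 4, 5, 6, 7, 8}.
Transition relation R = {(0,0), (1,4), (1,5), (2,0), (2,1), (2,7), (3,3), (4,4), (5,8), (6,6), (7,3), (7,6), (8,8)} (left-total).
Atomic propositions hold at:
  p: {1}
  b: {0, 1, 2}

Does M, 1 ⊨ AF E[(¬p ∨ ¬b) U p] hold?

Sat(¬p) = {0, 2, 3, 4, 5, 6, 7, 8}
Sat(¬b) = {3, 4, 5, 6, 7, 8}
Sat(¬p ∨ ¬b) = {0, 2, 3, 4, 5, 6, 7, 8}
E[(¬p ∨ ¬b) U p]: least fixpoint, start Z0 = Sat(p) = {1}, add states in Sat(¬p ∨ ¬b) with some successor in Z. Z1 = {1, 2}; fixed.
Sat(E[(¬p ∨ ¬b) U p]) = {1, 2}
AF E[(¬p ∨ ¬b) U p]: least fixpoint, start Z0 = {1, 2}, add states with every successor in Z. Already a fixed point.
Sat(AF E[(¬p ∨ ¬b) U p]) = {1, 2}
1 ∈ Sat(AF E[(¬p ∨ ¬b) U p]) = {1, 2}, so the formula holds at 1.

Yes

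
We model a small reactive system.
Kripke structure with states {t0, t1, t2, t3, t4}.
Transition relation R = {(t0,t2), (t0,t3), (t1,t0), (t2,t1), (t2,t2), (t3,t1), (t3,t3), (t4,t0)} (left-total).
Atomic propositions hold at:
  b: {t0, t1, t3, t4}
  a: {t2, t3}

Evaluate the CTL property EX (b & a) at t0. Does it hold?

Yes

Sat(b & a) = {t3}
Sat(EX (b & a)) = {s : some successor in {t3}} = {t0, t3}
t0 ∈ Sat(EX (b & a)) = {t0, t3}, so the formula holds at t0.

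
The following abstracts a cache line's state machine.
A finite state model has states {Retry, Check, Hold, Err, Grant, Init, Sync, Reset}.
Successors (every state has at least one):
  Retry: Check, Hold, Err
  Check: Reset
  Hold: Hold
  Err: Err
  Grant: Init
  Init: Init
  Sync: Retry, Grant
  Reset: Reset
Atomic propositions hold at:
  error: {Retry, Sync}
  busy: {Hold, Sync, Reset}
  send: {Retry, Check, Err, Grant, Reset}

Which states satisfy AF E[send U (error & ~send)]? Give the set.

{Sync}

Sat(~send) = {Hold, Init, Sync}
Sat(error & ~send) = {Sync}
E[send U (error & ~send)]: least fixpoint, start Z0 = Sat((error & ~send)) = {Sync}, add states in Sat(send) with some successor in Z. Already a fixed point.
Sat(E[send U (error & ~send)]) = {Sync}
AF E[send U (error & ~send)]: least fixpoint, start Z0 = {Sync}, add states with every successor in Z. Already a fixed point.
Sat(AF E[send U (error & ~send)]) = {Sync}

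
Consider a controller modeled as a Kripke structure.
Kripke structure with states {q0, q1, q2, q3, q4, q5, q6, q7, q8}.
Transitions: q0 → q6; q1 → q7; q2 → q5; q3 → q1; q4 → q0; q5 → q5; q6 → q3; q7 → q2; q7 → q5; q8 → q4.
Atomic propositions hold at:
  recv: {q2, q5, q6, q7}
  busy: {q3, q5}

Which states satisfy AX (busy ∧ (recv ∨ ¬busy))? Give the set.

{q2, q5}

Sat(¬busy) = {q0, q1, q2, q4, q6, q7, q8}
Sat(recv ∨ ¬busy) = {q0, q1, q2, q4, q5, q6, q7, q8}
Sat(busy ∧ (recv ∨ ¬busy)) = {q5}
Sat(AX (busy ∧ (recv ∨ ¬busy))) = {s : every successor in {q5}} = {q2, q5}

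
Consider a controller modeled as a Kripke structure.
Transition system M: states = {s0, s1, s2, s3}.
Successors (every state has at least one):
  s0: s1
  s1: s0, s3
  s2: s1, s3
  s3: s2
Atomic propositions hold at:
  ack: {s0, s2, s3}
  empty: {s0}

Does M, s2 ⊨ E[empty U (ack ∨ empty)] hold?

Sat(ack ∨ empty) = {s0, s2, s3}
E[empty U (ack ∨ empty)]: least fixpoint, start Z0 = Sat((ack ∨ empty)) = {s0, s2, s3}, add states in Sat(empty) with some successor in Z. Already a fixed point.
Sat(E[empty U (ack ∨ empty)]) = {s0, s2, s3}
s2 ∈ Sat(E[empty U (ack ∨ empty)]) = {s0, s2, s3}, so the formula holds at s2.

Yes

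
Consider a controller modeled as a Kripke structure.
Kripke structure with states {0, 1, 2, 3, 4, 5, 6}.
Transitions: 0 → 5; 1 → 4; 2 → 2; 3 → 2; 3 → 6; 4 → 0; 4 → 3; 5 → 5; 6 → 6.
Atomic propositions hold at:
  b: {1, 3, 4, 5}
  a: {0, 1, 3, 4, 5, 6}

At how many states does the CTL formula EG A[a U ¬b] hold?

5

Sat(¬b) = {0, 2, 6}
A[a U ¬b]: least fixpoint, start Z0 = Sat(¬b) = {0, 2, 6}, add states in Sat(a) with every successor in Z. Z1 = {0, 2, 3, 6}; Z2 = {0, 2, 3, 4, 6}; Z3 = {0, 1, 2, 3, 4, 6}; fixed.
Sat(A[a U ¬b]) = {0, 1, 2, 3, 4, 6}
EG A[a U ¬b]: greatest fixpoint, start Z0 = {0, 1, 2, 3, 4, 6}, keep only states in Sat with some successor in Z. Z1 = {1, 2, 3, 4, 6}; fixed.
Sat(EG A[a U ¬b]) = {1, 2, 3, 4, 6}
|Sat(EG A[a U ¬b])| = |{1, 2, 3, 4, 6}| = 5.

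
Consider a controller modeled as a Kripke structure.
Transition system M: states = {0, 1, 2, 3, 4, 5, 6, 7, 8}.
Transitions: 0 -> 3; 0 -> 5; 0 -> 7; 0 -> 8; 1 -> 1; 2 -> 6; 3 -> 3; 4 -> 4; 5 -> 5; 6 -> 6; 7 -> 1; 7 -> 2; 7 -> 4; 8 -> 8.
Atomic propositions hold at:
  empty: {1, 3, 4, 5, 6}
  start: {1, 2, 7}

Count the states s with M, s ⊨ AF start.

AF start: least fixpoint, start Z0 = {1, 2, 7}, add states with every successor in Z. Already a fixed point.
Sat(AF start) = {1, 2, 7}
|Sat(AF start)| = |{1, 2, 7}| = 3.

3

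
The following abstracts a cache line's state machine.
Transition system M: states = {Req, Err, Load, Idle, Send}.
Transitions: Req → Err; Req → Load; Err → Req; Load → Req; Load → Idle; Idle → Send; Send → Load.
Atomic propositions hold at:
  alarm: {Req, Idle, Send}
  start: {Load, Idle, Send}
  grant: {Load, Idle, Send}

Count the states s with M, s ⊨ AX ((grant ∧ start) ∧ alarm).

1

Sat(grant ∧ start) = {Load, Idle, Send}
Sat((grant ∧ start) ∧ alarm) = {Idle, Send}
Sat(AX ((grant ∧ start) ∧ alarm)) = {s : every successor in {Idle, Send}} = {Idle}
|Sat(AX ((grant ∧ start) ∧ alarm))| = |{Idle}| = 1.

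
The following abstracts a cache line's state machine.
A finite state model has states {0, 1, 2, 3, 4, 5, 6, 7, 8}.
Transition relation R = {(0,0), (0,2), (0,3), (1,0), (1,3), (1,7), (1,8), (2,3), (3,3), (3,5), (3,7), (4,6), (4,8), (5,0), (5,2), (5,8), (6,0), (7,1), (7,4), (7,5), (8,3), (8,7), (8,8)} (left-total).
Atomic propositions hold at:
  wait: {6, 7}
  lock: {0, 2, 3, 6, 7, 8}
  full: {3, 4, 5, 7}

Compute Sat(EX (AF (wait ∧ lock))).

{1, 3, 4, 8}

Sat(wait ∧ lock) = {6, 7}
AF (wait ∧ lock): least fixpoint, start Z0 = {6, 7}, add states with every successor in Z. Already a fixed point.
Sat(AF (wait ∧ lock)) = {6, 7}
Sat(EX (AF (wait ∧ lock))) = {s : some successor in {6, 7}} = {1, 3, 4, 8}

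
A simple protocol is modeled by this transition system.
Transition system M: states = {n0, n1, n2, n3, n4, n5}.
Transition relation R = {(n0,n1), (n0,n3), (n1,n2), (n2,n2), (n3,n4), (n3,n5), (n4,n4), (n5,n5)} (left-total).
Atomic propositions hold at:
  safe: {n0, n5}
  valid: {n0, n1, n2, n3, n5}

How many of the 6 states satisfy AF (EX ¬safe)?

Sat(¬safe) = {n1, n2, n3, n4}
Sat(EX ¬safe) = {s : some successor in {n1, n2, n3, n4}} = {n0, n1, n2, n3, n4}
AF (EX ¬safe): least fixpoint, start Z0 = {n0, n1, n2, n3, n4}, add states with every successor in Z. Already a fixed point.
Sat(AF (EX ¬safe)) = {n0, n1, n2, n3, n4}
|Sat(AF (EX ¬safe))| = |{n0, n1, n2, n3, n4}| = 5.

5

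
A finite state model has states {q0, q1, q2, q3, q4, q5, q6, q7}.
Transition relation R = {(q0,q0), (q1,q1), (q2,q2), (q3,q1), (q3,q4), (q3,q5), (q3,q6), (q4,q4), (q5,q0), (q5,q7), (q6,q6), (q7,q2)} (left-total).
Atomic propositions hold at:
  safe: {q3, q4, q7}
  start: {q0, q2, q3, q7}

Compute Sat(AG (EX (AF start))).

AF start: least fixpoint, start Z0 = {q0, q2, q3, q7}, add states with every successor in Z. Z1 = {q0, q2, q3, q5, q7}; fixed.
Sat(AF start) = {q0, q2, q3, q5, q7}
Sat(EX (AF start)) = {s : some successor in {q0, q2, q3, q5, q7}} = {q0, q2, q3, q5, q7}
AG (EX (AF start)): greatest fixpoint, start Z0 = {q0, q2, q3, q5, q7}, keep only states in Sat with every successor in Z. Z1 = {q0, q2, q5, q7}; fixed.
Sat(AG (EX (AF start))) = {q0, q2, q5, q7}

{q0, q2, q5, q7}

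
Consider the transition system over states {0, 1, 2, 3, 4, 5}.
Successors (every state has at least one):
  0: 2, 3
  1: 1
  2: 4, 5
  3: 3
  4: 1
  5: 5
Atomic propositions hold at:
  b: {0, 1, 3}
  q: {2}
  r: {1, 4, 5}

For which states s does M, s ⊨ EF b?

EF b: least fixpoint, start Z0 = {0, 1, 3}, add states with some successor in Z. Z1 = {0, 1, 3, 4}; Z2 = {0, 1, 2, 3, 4}; fixed.
Sat(EF b) = {0, 1, 2, 3, 4}

{0, 1, 2, 3, 4}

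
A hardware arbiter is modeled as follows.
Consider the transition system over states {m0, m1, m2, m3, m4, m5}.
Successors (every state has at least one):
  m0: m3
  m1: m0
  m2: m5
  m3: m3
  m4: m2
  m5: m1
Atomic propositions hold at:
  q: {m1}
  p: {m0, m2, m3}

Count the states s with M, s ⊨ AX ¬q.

5

Sat(¬q) = {m0, m2, m3, m4, m5}
Sat(AX ¬q) = {s : every successor in {m0, m2, m3, m4, m5}} = {m0, m1, m2, m3, m4}
|Sat(AX ¬q)| = |{m0, m1, m2, m3, m4}| = 5.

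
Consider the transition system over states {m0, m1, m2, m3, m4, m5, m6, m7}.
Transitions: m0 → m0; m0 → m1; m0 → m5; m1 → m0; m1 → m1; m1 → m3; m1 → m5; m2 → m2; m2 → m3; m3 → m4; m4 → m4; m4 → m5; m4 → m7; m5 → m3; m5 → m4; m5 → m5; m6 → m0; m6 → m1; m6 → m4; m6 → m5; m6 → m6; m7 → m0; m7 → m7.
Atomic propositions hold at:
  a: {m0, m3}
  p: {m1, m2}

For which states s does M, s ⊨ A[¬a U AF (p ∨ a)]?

Sat(¬a) = {m1, m2, m4, m5, m6, m7}
Sat(p ∨ a) = {m0, m1, m2, m3}
AF (p ∨ a): least fixpoint, start Z0 = {m0, m1, m2, m3}, add states with every successor in Z. Already a fixed point.
Sat(AF (p ∨ a)) = {m0, m1, m2, m3}
A[¬a U AF (p ∨ a)]: least fixpoint, start Z0 = Sat(AF (p ∨ a)) = {m0, m1, m2, m3}, add states in Sat(¬a) with every successor in Z. Already a fixed point.
Sat(A[¬a U AF (p ∨ a)]) = {m0, m1, m2, m3}

{m0, m1, m2, m3}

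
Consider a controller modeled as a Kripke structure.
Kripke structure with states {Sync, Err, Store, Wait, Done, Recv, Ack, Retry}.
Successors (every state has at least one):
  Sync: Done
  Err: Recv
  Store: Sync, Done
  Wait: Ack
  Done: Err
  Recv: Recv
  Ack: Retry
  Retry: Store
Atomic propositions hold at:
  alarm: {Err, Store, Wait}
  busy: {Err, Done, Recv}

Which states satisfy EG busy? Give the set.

{Err, Done, Recv}

EG busy: greatest fixpoint, start Z0 = {Err, Done, Recv}, keep only states in Sat with some successor in Z. Already a fixed point.
Sat(EG busy) = {Err, Done, Recv}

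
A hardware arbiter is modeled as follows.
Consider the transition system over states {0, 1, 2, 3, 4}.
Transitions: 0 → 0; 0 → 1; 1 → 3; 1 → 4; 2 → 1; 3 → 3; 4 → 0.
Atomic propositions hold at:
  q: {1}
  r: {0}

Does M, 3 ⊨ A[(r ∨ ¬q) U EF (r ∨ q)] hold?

Sat(¬q) = {0, 2, 3, 4}
Sat(r ∨ ¬q) = {0, 2, 3, 4}
Sat(r ∨ q) = {0, 1}
EF (r ∨ q): least fixpoint, start Z0 = {0, 1}, add states with some successor in Z. Z1 = {0, 1, 2, 4}; fixed.
Sat(EF (r ∨ q)) = {0, 1, 2, 4}
A[(r ∨ ¬q) U EF (r ∨ q)]: least fixpoint, start Z0 = Sat(EF (r ∨ q)) = {0, 1, 2, 4}, add states in Sat(r ∨ ¬q) with every successor in Z. Already a fixed point.
Sat(A[(r ∨ ¬q) U EF (r ∨ q)]) = {0, 1, 2, 4}
3 ∉ Sat(A[(r ∨ ¬q) U EF (r ∨ q)]) = {0, 1, 2, 4}, so the formula does not hold at 3.

No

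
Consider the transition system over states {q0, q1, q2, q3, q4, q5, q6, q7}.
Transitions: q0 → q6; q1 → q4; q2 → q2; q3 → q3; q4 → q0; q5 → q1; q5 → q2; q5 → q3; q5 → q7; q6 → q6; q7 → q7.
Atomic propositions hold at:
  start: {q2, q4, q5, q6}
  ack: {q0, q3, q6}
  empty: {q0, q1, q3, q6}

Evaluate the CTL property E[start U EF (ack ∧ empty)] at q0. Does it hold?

Yes

Sat(ack ∧ empty) = {q0, q3, q6}
EF (ack ∧ empty): least fixpoint, start Z0 = {q0, q3, q6}, add states with some successor in Z. Z1 = {q0, q3, q4, q5, q6}; Z2 = {q0, q1, q3, q4, q5, q6}; fixed.
Sat(EF (ack ∧ empty)) = {q0, q1, q3, q4, q5, q6}
E[start U EF (ack ∧ empty)]: least fixpoint, start Z0 = Sat(EF (ack ∧ empty)) = {q0, q1, q3, q4, q5, q6}, add states in Sat(start) with some successor in Z. Already a fixed point.
Sat(E[start U EF (ack ∧ empty)]) = {q0, q1, q3, q4, q5, q6}
q0 ∈ Sat(E[start U EF (ack ∧ empty)]) = {q0, q1, q3, q4, q5, q6}, so the formula holds at q0.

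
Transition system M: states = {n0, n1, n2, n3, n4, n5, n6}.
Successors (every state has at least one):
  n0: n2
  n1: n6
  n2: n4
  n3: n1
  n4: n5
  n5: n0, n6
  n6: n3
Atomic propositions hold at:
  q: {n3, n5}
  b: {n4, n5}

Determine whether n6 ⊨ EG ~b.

Yes

Sat(~b) = {n0, n1, n2, n3, n6}
EG ~b: greatest fixpoint, start Z0 = {n0, n1, n2, n3, n6}, keep only states in Sat with some successor in Z. Z1 = {n0, n1, n3, n6}; Z2 = {n1, n3, n6}; fixed.
Sat(EG ~b) = {n1, n3, n6}
n6 ∈ Sat(EG ~b) = {n1, n3, n6}, so the formula holds at n6.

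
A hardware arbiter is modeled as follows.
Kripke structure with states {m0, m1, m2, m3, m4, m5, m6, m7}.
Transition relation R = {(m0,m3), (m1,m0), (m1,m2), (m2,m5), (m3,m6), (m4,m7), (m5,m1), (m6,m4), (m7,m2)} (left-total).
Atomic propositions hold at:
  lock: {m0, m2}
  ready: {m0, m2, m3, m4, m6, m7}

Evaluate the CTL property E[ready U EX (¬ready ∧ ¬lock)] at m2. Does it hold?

Sat(¬ready) = {m1, m5}
Sat(¬lock) = {m1, m3, m4, m5, m6, m7}
Sat(¬ready ∧ ¬lock) = {m1, m5}
Sat(EX (¬ready ∧ ¬lock)) = {s : some successor in {m1, m5}} = {m2, m5}
E[ready U EX (¬ready ∧ ¬lock)]: least fixpoint, start Z0 = Sat(EX (¬ready ∧ ¬lock)) = {m2, m5}, add states in Sat(ready) with some successor in Z. Z1 = {m2, m5, m7}; Z2 = {m2, m4, m5, m7}; Z3 = {m2, m4, m5, m6, m7}; Z4 = {m2, m3, m4, m5, m6, m7}; Z5 = {m0, m2, m3, m4, m5, m6, m7}; fixed.
Sat(E[ready U EX (¬ready ∧ ¬lock)]) = {m0, m2, m3, m4, m5, m6, m7}
m2 ∈ Sat(E[ready U EX (¬ready ∧ ¬lock)]) = {m0, m2, m3, m4, m5, m6, m7}, so the formula holds at m2.

Yes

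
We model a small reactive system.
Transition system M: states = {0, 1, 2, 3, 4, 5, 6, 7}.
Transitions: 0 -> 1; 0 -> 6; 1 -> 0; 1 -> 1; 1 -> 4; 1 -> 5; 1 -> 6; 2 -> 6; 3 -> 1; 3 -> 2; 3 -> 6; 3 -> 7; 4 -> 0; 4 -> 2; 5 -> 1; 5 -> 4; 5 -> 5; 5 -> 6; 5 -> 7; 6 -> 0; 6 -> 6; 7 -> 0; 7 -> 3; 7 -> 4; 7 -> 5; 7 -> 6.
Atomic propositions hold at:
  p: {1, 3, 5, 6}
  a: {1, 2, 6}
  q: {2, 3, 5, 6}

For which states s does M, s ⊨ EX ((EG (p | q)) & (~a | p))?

Sat(p | q) = {1, 2, 3, 5, 6}
EG (p | q): greatest fixpoint, start Z0 = {1, 2, 3, 5, 6}, keep only states in Sat with some successor in Z. Already a fixed point.
Sat(EG (p | q)) = {1, 2, 3, 5, 6}
Sat(~a) = {0, 3, 4, 5, 7}
Sat(~a | p) = {0, 1, 3, 4, 5, 6, 7}
Sat((EG (p | q)) & (~a | p)) = {1, 3, 5, 6}
Sat(EX ((EG (p | q)) & (~a | p))) = {s : some successor in {1, 3, 5, 6}} = {0, 1, 2, 3, 5, 6, 7}

{0, 1, 2, 3, 5, 6, 7}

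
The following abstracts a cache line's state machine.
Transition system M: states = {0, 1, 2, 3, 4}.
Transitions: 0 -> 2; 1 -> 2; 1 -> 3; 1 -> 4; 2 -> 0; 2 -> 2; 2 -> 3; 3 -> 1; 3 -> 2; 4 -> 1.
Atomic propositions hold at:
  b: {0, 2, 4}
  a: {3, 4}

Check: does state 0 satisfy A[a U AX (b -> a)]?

No

Sat(b -> a) = {1, 3, 4}
Sat(AX (b -> a)) = {s : every successor in {1, 3, 4}} = {4}
A[a U AX (b -> a)]: least fixpoint, start Z0 = Sat(AX (b -> a)) = {4}, add states in Sat(a) with every successor in Z. Already a fixed point.
Sat(A[a U AX (b -> a)]) = {4}
0 ∉ Sat(A[a U AX (b -> a)]) = {4}, so the formula does not hold at 0.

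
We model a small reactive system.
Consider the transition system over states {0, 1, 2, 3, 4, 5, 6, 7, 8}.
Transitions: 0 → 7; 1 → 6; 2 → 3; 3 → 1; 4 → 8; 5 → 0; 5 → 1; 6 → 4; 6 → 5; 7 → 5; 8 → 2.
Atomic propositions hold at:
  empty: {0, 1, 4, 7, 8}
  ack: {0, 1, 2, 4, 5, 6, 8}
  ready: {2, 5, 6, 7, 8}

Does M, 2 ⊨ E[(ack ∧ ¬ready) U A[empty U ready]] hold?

Yes

Sat(¬ready) = {0, 1, 3, 4}
Sat(ack ∧ ¬ready) = {0, 1, 4}
A[empty U ready]: least fixpoint, start Z0 = Sat(ready) = {2, 5, 6, 7, 8}, add states in Sat(empty) with every successor in Z. Z1 = {0, 1, 2, 4, 5, 6, 7, 8}; fixed.
Sat(A[empty U ready]) = {0, 1, 2, 4, 5, 6, 7, 8}
E[(ack ∧ ¬ready) U A[empty U ready]]: least fixpoint, start Z0 = Sat(A[empty U ready]) = {0, 1, 2, 4, 5, 6, 7, 8}, add states in Sat(ack ∧ ¬ready) with some successor in Z. Already a fixed point.
Sat(E[(ack ∧ ¬ready) U A[empty U ready]]) = {0, 1, 2, 4, 5, 6, 7, 8}
2 ∈ Sat(E[(ack ∧ ¬ready) U A[empty U ready]]) = {0, 1, 2, 4, 5, 6, 7, 8}, so the formula holds at 2.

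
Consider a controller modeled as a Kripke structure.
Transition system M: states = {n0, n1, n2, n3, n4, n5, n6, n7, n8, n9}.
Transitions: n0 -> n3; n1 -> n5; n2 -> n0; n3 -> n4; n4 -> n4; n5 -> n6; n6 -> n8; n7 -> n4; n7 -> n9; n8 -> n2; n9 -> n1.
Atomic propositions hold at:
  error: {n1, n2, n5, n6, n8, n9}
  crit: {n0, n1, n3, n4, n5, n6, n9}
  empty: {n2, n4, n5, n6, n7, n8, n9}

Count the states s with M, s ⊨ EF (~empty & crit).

9

Sat(~empty) = {n0, n1, n3}
Sat(~empty & crit) = {n0, n1, n3}
EF (~empty & crit): least fixpoint, start Z0 = {n0, n1, n3}, add states with some successor in Z. Z1 = {n0, n1, n2, n3, n9}; Z2 = {n0, n1, n2, n3, n7, n8, n9}; Z3 = {n0, n1, n2, n3, n6, n7, n8, n9}; Z4 = {n0, n1, n2, n3, n5, n6, n7, n8, n9}; fixed.
Sat(EF (~empty & crit)) = {n0, n1, n2, n3, n5, n6, n7, n8, n9}
|Sat(EF (~empty & crit))| = |{n0, n1, n2, n3, n5, n6, n7, n8, n9}| = 9.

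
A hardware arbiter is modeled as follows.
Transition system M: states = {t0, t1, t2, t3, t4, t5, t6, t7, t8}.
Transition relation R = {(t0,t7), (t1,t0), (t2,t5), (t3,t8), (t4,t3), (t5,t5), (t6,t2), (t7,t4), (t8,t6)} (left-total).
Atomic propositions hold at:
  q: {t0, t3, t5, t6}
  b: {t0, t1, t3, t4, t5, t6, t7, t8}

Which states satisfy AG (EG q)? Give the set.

EG q: greatest fixpoint, start Z0 = {t0, t3, t5, t6}, keep only states in Sat with some successor in Z. Z1 = {t5}; fixed.
Sat(EG q) = {t5}
AG (EG q): greatest fixpoint, start Z0 = {t5}, keep only states in Sat with every successor in Z. Already a fixed point.
Sat(AG (EG q)) = {t5}

{t5}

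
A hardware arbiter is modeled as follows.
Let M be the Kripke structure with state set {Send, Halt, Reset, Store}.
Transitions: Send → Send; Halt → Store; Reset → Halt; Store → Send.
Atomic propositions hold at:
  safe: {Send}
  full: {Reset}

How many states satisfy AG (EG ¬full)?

Sat(¬full) = {Send, Halt, Store}
EG ¬full: greatest fixpoint, start Z0 = {Send, Halt, Store}, keep only states in Sat with some successor in Z. Already a fixed point.
Sat(EG ¬full) = {Send, Halt, Store}
AG (EG ¬full): greatest fixpoint, start Z0 = {Send, Halt, Store}, keep only states in Sat with every successor in Z. Already a fixed point.
Sat(AG (EG ¬full)) = {Send, Halt, Store}
|Sat(AG (EG ¬full))| = |{Send, Halt, Store}| = 3.

3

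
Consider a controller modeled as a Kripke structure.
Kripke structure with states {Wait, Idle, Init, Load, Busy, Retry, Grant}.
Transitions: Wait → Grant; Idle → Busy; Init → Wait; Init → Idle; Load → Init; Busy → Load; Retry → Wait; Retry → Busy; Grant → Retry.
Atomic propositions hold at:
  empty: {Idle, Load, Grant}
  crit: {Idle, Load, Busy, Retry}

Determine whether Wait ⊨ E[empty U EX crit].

Sat(EX crit) = {s : some successor in {Idle, Load, Busy, Retry}} = {Idle, Init, Busy, Retry, Grant}
E[empty U EX crit]: least fixpoint, start Z0 = Sat(EX crit) = {Idle, Init, Busy, Retry, Grant}, add states in Sat(empty) with some successor in Z. Z1 = {Idle, Init, Load, Busy, Retry, Grant}; fixed.
Sat(E[empty U EX crit]) = {Idle, Init, Load, Busy, Retry, Grant}
Wait ∉ Sat(E[empty U EX crit]) = {Idle, Init, Load, Busy, Retry, Grant}, so the formula does not hold at Wait.

No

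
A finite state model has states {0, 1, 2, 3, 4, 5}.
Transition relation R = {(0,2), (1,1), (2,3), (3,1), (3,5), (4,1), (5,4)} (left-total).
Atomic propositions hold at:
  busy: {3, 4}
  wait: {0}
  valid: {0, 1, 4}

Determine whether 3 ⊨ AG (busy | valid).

Sat(busy | valid) = {0, 1, 3, 4}
AG (busy | valid): greatest fixpoint, start Z0 = {0, 1, 3, 4}, keep only states in Sat with every successor in Z. Z1 = {1, 4}; fixed.
Sat(AG (busy | valid)) = {1, 4}
3 ∉ Sat(AG (busy | valid)) = {1, 4}, so the formula does not hold at 3.

No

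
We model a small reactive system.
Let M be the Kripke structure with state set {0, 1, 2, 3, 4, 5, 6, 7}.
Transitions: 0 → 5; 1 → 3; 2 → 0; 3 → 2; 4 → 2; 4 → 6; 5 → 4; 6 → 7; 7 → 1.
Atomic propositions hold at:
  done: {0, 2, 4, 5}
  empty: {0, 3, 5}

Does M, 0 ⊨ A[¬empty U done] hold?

Yes

Sat(¬empty) = {1, 2, 4, 6, 7}
A[¬empty U done]: least fixpoint, start Z0 = Sat(done) = {0, 2, 4, 5}, add states in Sat(¬empty) with every successor in Z. Already a fixed point.
Sat(A[¬empty U done]) = {0, 2, 4, 5}
0 ∈ Sat(A[¬empty U done]) = {0, 2, 4, 5}, so the formula holds at 0.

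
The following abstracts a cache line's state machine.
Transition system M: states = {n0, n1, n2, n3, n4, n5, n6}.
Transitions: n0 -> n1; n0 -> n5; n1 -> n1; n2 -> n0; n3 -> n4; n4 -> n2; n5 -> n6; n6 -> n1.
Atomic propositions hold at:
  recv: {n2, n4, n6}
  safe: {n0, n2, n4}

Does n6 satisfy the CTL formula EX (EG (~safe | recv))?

Yes

Sat(~safe) = {n1, n3, n5, n6}
Sat(~safe | recv) = {n1, n2, n3, n4, n5, n6}
EG (~safe | recv): greatest fixpoint, start Z0 = {n1, n2, n3, n4, n5, n6}, keep only states in Sat with some successor in Z. Z1 = {n1, n3, n4, n5, n6}; Z2 = {n1, n3, n5, n6}; Z3 = {n1, n5, n6}; fixed.
Sat(EG (~safe | recv)) = {n1, n5, n6}
Sat(EX (EG (~safe | recv))) = {s : some successor in {n1, n5, n6}} = {n0, n1, n5, n6}
n6 ∈ Sat(EX (EG (~safe | recv))) = {n0, n1, n5, n6}, so the formula holds at n6.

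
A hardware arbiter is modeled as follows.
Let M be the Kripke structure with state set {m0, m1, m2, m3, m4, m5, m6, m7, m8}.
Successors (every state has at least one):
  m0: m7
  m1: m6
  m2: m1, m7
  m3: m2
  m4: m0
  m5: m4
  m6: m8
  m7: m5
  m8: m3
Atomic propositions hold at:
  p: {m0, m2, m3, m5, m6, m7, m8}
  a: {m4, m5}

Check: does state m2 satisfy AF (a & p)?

Sat(a & p) = {m5}
AF (a & p): least fixpoint, start Z0 = {m5}, add states with every successor in Z. Z1 = {m5, m7}; Z2 = {m0, m5, m7}; Z3 = {m0, m4, m5, m7}; fixed.
Sat(AF (a & p)) = {m0, m4, m5, m7}
m2 ∉ Sat(AF (a & p)) = {m0, m4, m5, m7}, so the formula does not hold at m2.

No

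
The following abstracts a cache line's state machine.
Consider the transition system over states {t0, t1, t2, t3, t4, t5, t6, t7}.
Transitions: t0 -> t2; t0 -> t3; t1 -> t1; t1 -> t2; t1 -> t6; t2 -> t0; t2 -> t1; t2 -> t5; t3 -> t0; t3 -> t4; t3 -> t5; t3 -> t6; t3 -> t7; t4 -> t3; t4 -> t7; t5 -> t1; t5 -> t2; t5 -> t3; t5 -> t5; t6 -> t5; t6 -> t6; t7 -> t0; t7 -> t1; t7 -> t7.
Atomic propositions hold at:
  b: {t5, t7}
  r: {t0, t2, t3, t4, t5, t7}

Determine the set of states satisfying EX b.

Sat(EX b) = {s : some successor in {t5, t7}} = {t2, t3, t4, t5, t6, t7}

{t2, t3, t4, t5, t6, t7}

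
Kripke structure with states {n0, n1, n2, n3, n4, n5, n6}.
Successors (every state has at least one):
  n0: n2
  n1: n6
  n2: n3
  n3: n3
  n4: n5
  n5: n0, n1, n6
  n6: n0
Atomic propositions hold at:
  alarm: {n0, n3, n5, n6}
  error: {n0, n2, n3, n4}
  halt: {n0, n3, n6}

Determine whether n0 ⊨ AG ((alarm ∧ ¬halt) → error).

Sat(¬halt) = {n1, n2, n4, n5}
Sat(alarm ∧ ¬halt) = {n5}
Sat((alarm ∧ ¬halt) → error) = {n0, n1, n2, n3, n4, n6}
AG ((alarm ∧ ¬halt) → error): greatest fixpoint, start Z0 = {n0, n1, n2, n3, n4, n6}, keep only states in Sat with every successor in Z. Z1 = {n0, n1, n2, n3, n6}; fixed.
Sat(AG ((alarm ∧ ¬halt) → error)) = {n0, n1, n2, n3, n6}
n0 ∈ Sat(AG ((alarm ∧ ¬halt) → error)) = {n0, n1, n2, n3, n6}, so the formula holds at n0.

Yes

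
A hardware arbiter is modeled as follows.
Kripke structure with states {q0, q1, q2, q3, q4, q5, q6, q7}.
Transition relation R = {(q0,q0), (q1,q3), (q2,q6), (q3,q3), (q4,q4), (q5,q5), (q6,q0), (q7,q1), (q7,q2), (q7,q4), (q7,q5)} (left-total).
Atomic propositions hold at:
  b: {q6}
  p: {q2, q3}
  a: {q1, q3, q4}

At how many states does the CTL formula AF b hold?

AF b: least fixpoint, start Z0 = {q6}, add states with every successor in Z. Z1 = {q2, q6}; fixed.
Sat(AF b) = {q2, q6}
|Sat(AF b)| = |{q2, q6}| = 2.

2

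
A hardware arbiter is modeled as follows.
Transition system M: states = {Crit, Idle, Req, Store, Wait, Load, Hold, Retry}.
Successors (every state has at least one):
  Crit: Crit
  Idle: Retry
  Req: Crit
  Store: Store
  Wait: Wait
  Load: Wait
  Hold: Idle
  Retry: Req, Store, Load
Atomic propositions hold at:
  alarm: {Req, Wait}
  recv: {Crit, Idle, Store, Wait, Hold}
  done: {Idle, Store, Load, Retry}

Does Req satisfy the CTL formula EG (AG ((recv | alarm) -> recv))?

No

Sat(recv | alarm) = {Crit, Idle, Req, Store, Wait, Hold}
Sat((recv | alarm) -> recv) = {Crit, Idle, Store, Wait, Load, Hold, Retry}
AG ((recv | alarm) -> recv): greatest fixpoint, start Z0 = {Crit, Idle, Store, Wait, Load, Hold, Retry}, keep only states in Sat with every successor in Z. Z1 = {Crit, Idle, Store, Wait, Load, Hold}; Z2 = {Crit, Store, Wait, Load, Hold}; Z3 = {Crit, Store, Wait, Load}; fixed.
Sat(AG ((recv | alarm) -> recv)) = {Crit, Store, Wait, Load}
EG (AG ((recv | alarm) -> recv)): greatest fixpoint, start Z0 = {Crit, Store, Wait, Load}, keep only states in Sat with some successor in Z. Already a fixed point.
Sat(EG (AG ((recv | alarm) -> recv))) = {Crit, Store, Wait, Load}
Req ∉ Sat(EG (AG ((recv | alarm) -> recv))) = {Crit, Store, Wait, Load}, so the formula does not hold at Req.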